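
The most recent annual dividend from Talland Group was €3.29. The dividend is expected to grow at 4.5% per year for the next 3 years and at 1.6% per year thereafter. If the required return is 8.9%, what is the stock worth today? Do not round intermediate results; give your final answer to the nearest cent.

D_1 = 3.43805
D_2 = 3.59276
D_3 = 3.75444
Terminal value at year 3: TV = D_3×(1+g_2)/(r−g_2) = 3.81451/0.073 = 52.25353
P_0 = D_1/(1+r)^1 + D_2/(1+r)^2 + D_3/(1+r)^3 + TV/(1+r)^3
    = 3.15707 + 3.02951 + 2.90711 + 40.46057 = 49.55426

€49.55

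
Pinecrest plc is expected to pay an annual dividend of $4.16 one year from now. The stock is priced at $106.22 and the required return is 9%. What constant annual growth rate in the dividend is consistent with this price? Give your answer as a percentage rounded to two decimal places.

P = D₁/(r−g) ⇒ g = r − D₁/P = 0.09 − $4.16/$106.22 = 0.050836

5.08%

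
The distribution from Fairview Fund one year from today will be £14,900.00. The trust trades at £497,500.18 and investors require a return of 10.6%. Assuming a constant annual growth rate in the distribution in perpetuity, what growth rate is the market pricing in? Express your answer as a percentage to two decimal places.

7.61%

P = D₁/(r−g) ⇒ g = r − D₁/P = 0.106 − £14,900.00/£497,500.18 = 0.076050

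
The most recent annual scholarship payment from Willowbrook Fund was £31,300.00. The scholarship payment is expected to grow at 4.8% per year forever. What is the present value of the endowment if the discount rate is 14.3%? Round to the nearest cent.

D₁ = D₀ × (1 + g) = £31,300.00 × 1.048 = £32,802.4000
Growing perpetuity: P = D₁ / (r − g) = £32,802.4000 / (0.143 − 0.048) = £345,288.42

£345288.42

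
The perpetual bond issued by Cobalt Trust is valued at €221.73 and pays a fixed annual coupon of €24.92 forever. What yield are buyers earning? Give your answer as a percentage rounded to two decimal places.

11.24%

P = C/r ⇒ r = C/P = €24.92/€221.73 = 0.112389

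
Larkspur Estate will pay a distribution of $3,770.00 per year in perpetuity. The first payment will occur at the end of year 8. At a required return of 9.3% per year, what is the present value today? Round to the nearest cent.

Value at end of year 7: C / r = $3,770.00 / 0.093 = $40,537.6344
Discount to today: PV = $40,537.6344 / (1 + 0.093)^7 = $40,537.6344 / 1.863550 = $21,752.91

$21752.91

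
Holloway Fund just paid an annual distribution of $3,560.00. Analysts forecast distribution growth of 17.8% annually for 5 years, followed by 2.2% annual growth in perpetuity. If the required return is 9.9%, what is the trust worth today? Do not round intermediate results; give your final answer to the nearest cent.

D_1 = 4193.68000
D_2 = 4940.15504
D_3 = 5819.50264
D_4 = 6855.37411
D_5 = 8075.63070
Terminal value at year 5: TV = D_5×(1+g_2)/(r−g_2) = 8253.29457/0.077 = 107185.64380
P_0 = D_1/(1+r)^1 + D_2/(1+r)^2 + D_3/(1+r)^3 + D_4/(1+r)^4 + D_5/(1+r)^5 + TV/(1+r)^5
    = 3815.90537 + 4090.20612 + 4384.22457 + 4699.37812 + 5037.18601 + 66857.19607 = 88884.09625

$88884.10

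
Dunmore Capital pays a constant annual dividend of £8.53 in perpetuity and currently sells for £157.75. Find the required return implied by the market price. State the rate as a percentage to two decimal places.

5.41%

P = C/r ⇒ r = C/P = £8.53/£157.75 = 0.054073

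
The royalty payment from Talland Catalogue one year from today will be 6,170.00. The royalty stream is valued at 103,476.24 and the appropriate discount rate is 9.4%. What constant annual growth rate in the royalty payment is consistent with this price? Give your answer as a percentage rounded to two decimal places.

P = D₁/(r−g) ⇒ g = r − D₁/P = 0.094 − 6,170.00/103,476.24 = 0.034373

3.44%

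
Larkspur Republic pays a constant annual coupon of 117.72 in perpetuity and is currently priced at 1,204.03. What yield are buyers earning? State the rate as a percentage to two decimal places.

P = C/r ⇒ r = C/P = 117.72/1,204.03 = 0.097772

9.78%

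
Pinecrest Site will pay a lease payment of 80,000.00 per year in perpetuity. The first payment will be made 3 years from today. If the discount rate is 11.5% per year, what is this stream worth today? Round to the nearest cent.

Value at end of year 2: C / r = 80,000.00 / 0.115 = 695,652.1739
Discount to today: PV = 695,652.1739 / (1 + 0.115)^2 = 695,652.1739 / 1.243225 = 559,554.52

559554.52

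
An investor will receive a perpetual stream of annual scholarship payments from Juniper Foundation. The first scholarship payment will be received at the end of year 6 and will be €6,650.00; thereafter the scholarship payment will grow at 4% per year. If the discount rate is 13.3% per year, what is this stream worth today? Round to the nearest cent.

Value at end of year 5: C₁ / (r − g) = €6,650.00 / (0.133 − 0.04) = €71,505.3763
Discount to today: PV = €71,505.3763 / (1 + 0.133)^5 = €71,505.3763 / 1.867022 = €38,299.15

€38299.15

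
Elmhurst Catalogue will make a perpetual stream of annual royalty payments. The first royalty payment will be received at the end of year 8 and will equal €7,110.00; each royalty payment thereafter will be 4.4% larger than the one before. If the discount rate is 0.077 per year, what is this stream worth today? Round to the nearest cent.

€128187.52

Value at end of year 7: C₁ / (r − g) = €7,110.00 / (0.077 − 0.044) = €215,454.5455
Discount to today: PV = €215,454.5455 / (1 + 0.077)^7 = €215,454.5455 / 1.680776 = €128,187.52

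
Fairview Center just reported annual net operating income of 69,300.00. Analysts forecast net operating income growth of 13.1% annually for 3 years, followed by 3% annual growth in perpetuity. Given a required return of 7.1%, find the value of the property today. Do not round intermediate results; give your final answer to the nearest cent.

2282322.45

D_1 = 78378.30000
D_2 = 88645.85730
D_3 = 100258.46461
Terminal value at year 3: TV = D_3×(1+g_2)/(r−g_2) = 103266.21854/0.041 = 2518688.25718
P_0 = D_1/(1+r)^1 + D_2/(1+r)^2 + D_3/(1+r)^3 + TV/(1+r)^3
    = 73182.35294 + 77282.20465 + 81611.73992 + 2050246.14923 = 2282322.44674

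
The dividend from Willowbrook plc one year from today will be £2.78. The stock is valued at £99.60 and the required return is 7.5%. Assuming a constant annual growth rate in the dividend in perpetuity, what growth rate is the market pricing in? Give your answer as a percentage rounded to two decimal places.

4.71%

P = D₁/(r−g) ⇒ g = r − D₁/P = 0.075 − £2.78/£99.60 = 0.047088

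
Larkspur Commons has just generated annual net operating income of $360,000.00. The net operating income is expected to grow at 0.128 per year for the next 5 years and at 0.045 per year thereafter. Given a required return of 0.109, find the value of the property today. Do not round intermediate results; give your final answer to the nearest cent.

D_1 = 406080.00000
D_2 = 458058.24000
D_3 = 516689.69472
D_4 = 582825.97564
D_5 = 657427.70053
Terminal value at year 5: TV = D_5×(1+g_2)/(r−g_2) = 687011.94705/0.064 = 10734561.67266
P_0 = D_1/(1+r)^1 + D_2/(1+r)^2 + D_3/(1+r)^3 + D_4/(1+r)^4 + D_5/(1+r)^5 + TV/(1+r)^5
    = 366167.71867 + 372441.10609 + 378821.97265 + 385312.15974 + 391913.54029 + 6399213.27511 = 8293869.77255

$8293869.77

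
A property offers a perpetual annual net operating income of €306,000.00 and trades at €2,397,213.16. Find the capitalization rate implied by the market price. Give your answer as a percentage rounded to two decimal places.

P = C/r ⇒ r = C/P = €306,000.00/€2,397,213.16 = 0.127648

12.76%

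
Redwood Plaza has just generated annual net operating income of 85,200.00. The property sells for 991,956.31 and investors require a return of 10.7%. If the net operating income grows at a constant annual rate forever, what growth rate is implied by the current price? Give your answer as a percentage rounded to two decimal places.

1.94%

P = D₀(1+g)/(r−g) ⇒ P(r−g) = D₀(1+g) ⇒ g(P+D₀) = P·r − D₀
g = (P·r − D₀)/(P + D₀) = (991,956.31×0.107 − 85,200.00) / (991,956.31 + 85,200.00) = 0.019439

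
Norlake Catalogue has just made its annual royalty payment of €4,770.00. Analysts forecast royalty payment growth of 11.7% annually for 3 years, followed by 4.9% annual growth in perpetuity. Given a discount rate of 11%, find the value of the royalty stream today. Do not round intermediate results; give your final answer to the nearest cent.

€98081.30

D_1 = 5328.09000
D_2 = 5951.47653
D_3 = 6647.79928
Terminal value at year 3: TV = D_3×(1+g_2)/(r−g_2) = 6973.54145/0.061 = 114320.35162
P_0 = D_1/(1+r)^1 + D_2/(1+r)^2 + D_3/(1+r)^3 + TV/(1+r)^3
    = 4800.08108 + 4830.35186 + 4860.81354 + 83590.05581 = 98081.30230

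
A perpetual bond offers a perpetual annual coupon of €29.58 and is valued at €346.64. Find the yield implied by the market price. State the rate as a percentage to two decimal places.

8.53%

P = C/r ⇒ r = C/P = €29.58/€346.64 = 0.085333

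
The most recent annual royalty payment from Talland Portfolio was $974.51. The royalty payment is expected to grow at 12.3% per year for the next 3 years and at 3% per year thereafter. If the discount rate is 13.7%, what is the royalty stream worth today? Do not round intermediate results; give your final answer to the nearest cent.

D_1 = 1094.37473
D_2 = 1228.98282
D_3 = 1380.14771
Terminal value at year 3: TV = D_3×(1+g_2)/(r−g_2) = 1421.55214/0.107 = 13285.53402
P_0 = D_1/(1+r)^1 + D_2/(1+r)^2 + D_3/(1+r)^3 + TV/(1+r)^3
    = 962.51076 + 950.65926 + 938.95369 + 9038.52621 = 11890.64992

$11890.65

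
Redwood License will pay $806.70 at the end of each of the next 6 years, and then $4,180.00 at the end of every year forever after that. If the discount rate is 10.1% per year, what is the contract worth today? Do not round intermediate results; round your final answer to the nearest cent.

$26737.49

PV of 6-year annuity: $806.70 × [1 − (1+0.101)^−6] / 0.101 = 3503.11668
Perpetuity value at year 6: $4,180.00 / 0.101 = 41386.13861
PV of perpetuity: 41386.13861 / (1+0.101)^6 = 23234.37498
Total PV = 3503.11668 + 23234.37498 = 26737.49166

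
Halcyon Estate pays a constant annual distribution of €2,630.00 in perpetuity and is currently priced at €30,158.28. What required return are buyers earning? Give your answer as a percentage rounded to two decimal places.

8.72%

P = C/r ⇒ r = C/P = €2,630.00/€30,158.28 = 0.087207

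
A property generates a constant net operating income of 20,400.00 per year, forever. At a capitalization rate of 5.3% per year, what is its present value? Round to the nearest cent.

384905.66

Level perpetuity: PV = C / r = 20,400.00 / 0.053 = 384,905.66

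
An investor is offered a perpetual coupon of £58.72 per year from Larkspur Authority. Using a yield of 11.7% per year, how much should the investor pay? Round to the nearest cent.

£501.88

Level perpetuity: PV = C / r = £58.72 / 0.117 = £501.88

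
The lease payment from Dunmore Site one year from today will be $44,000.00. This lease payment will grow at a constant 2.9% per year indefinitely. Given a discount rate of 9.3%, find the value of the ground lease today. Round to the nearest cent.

Growing perpetuity: P = D₁ / (r − g) = $44,000.0000 / (0.093 − 0.029) = $687,500.00

$687500.00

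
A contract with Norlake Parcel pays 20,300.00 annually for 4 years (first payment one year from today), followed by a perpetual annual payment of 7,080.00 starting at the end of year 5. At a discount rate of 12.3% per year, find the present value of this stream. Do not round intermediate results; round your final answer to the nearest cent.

PV of 4-year annuity: 20,300.00 × [1 − (1+0.123)^−4] / 0.123 = 61270.63017
Perpetuity value at year 4: 7,080.00 / 0.123 = 57560.97561
PV of perpetuity: 57560.97561 / (1+0.123)^4 = 36191.71149
Total PV = 61270.63017 + 36191.71149 = 97462.34166

97462.34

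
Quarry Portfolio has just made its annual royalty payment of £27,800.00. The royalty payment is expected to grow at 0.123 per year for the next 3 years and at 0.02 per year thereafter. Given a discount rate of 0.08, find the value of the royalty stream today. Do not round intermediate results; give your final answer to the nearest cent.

D_1 = 31219.40000
D_2 = 35059.38620
D_3 = 39371.69070
Terminal value at year 3: TV = D_3×(1+g_2)/(r−g_2) = 40159.12452/0.06 = 669318.74194
P_0 = D_1/(1+r)^1 + D_2/(1+r)^2 + D_3/(1+r)^3 + TV/(1+r)^3
    = 28906.85185 + 30057.77281 + 31254.51746 + 531326.79687 = 621545.93899

£621545.94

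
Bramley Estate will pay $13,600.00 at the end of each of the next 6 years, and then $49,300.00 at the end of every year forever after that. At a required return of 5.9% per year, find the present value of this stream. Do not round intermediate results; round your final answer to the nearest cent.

$659491.83

PV of 6-year annuity: $13,600.00 × [1 − (1+0.059)^−6] / 0.059 = 67086.24320
Perpetuity value at year 6: $49,300.00 / 0.059 = 835593.22034
PV of perpetuity: 835593.22034 / (1+0.059)^6 = 592405.58874
Total PV = 67086.24320 + 592405.58874 = 659491.83194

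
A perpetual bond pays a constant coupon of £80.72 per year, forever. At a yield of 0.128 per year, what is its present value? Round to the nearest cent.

£630.63

Level perpetuity: PV = C / r = £80.72 / 0.128 = £630.63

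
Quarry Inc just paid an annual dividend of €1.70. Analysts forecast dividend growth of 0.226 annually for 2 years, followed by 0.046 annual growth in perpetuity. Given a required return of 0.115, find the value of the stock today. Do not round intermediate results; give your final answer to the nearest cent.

D_1 = 2.08420
D_2 = 2.55523
Terminal value at year 2: TV = D_2×(1+g_2)/(r−g_2) = 2.67277/0.069 = 38.73579
P_0 = D_1/(1+r)^1 + D_2/(1+r)^2 + TV/(1+r)^2
    = 1.86924 + 2.05532 + 31.15751 = 35.08207

€35.08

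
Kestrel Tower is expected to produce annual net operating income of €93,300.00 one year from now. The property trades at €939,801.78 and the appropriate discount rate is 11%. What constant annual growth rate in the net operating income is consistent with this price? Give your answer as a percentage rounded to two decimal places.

1.07%

P = D₁/(r−g) ⇒ g = r − D₁/P = 0.11 − €93,300.00/€939,801.78 = 0.010724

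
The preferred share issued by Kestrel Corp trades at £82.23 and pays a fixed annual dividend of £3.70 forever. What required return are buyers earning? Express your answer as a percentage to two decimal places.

P = C/r ⇒ r = C/P = £3.70/£82.23 = 0.044996

4.50%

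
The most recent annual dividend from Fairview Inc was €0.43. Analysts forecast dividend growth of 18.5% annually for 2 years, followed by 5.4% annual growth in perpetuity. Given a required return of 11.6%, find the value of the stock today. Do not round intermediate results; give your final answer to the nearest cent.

€9.18

D_1 = 0.50955
D_2 = 0.60382
Terminal value at year 2: TV = D_2×(1+g_2)/(r−g_2) = 0.63642/0.062 = 10.26488
P_0 = D_1/(1+r)^1 + D_2/(1+r)^2 + TV/(1+r)^2
    = 0.45659 + 0.48482 + 8.24187 = 9.18327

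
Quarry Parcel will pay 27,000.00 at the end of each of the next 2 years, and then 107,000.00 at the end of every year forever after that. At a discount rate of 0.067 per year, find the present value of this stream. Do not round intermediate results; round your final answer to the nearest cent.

1451769.78

PV of 2-year annuity: 27,000.00 × [1 − (1+0.067)^−2] / 0.067 = 49020.23647
Perpetuity value at year 2: 107,000.00 / 0.067 = 1597014.92537
PV of perpetuity: 1597014.92537 / (1+0.067)^2 = 1402749.54380
Total PV = 49020.23647 + 1402749.54380 = 1451769.78027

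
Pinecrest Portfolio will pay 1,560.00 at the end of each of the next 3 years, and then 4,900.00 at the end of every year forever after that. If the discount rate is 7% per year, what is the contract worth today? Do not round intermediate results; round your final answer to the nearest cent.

61234.78

PV of 3-year annuity: 1,560.00 × [1 − (1+0.07)^−3] / 0.07 = 4093.93303
Perpetuity value at year 3: 4,900.00 / 0.07 = 70000.00000
PV of perpetuity: 70000.00000 / (1+0.07)^3 = 57140.85138
Total PV = 4093.93303 + 57140.85138 = 61234.78441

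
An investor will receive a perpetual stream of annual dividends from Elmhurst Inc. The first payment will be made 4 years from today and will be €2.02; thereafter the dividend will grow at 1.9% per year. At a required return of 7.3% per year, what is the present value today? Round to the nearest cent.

Value at end of year 3: C₁ / (r − g) = €2.02 / (0.073 − 0.019) = €37.4074
Discount to today: PV = €37.4074 / (1 + 0.073)^3 = €37.4074 / 1.235376 = €30.28

€30.28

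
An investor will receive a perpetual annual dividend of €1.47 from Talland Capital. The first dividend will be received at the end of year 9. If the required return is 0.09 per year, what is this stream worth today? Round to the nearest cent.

€8.20

Value at end of year 8: C / r = €1.47 / 0.09 = €16.3333
Discount to today: PV = €16.3333 / (1 + 0.09)^8 = €16.3333 / 1.992563 = €8.20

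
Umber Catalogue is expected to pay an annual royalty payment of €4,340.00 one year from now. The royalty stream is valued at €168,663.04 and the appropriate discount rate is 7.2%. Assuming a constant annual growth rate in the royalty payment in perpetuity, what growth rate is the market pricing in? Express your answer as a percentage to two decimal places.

P = D₁/(r−g) ⇒ g = r − D₁/P = 0.072 − €4,340.00/€168,663.04 = 0.046268

4.63%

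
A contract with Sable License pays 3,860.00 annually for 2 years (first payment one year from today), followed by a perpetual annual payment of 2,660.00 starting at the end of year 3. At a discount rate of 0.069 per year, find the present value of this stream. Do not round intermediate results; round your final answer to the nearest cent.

40723.36

PV of 2-year annuity: 3,860.00 × [1 − (1+0.069)^−2] / 0.069 = 6988.63542
Perpetuity value at year 2: 2,660.00 / 0.069 = 38550.72464
PV of perpetuity: 38550.72464 / (1+0.069)^2 = 33734.72199
Total PV = 6988.63542 + 33734.72199 = 40723.35741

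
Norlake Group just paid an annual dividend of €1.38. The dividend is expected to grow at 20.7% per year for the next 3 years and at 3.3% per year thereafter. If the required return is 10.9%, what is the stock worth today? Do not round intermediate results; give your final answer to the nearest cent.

€29.10

D_1 = 1.66566
D_2 = 2.01045
D_3 = 2.42662
Terminal value at year 3: TV = D_3×(1+g_2)/(r−g_2) = 2.50669/0.076 = 32.98281
P_0 = D_1/(1+r)^1 + D_2/(1+r)^2 + D_3/(1+r)^3 + TV/(1+r)^3
    = 1.50195 + 1.63467 + 1.77912 + 24.18204 = 29.09779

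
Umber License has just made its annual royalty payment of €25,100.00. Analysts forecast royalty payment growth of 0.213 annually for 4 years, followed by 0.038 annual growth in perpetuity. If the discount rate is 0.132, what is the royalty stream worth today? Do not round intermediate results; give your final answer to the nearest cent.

D_1 = 30446.30000
D_2 = 36931.36190
D_3 = 44797.74198
D_4 = 54339.66103
Terminal value at year 4: TV = D_4×(1+g_2)/(r−g_2) = 56404.56815/0.094 = 600048.59730
P_0 = D_1/(1+r)^1 + D_2/(1+r)^2 + D_3/(1+r)^3 + D_4/(1+r)^4 + TV/(1+r)^4
    = 26896.02473 + 28820.56361 + 30882.81242 + 33092.62497 + 365427.07143 = 485119.09716

€485119.10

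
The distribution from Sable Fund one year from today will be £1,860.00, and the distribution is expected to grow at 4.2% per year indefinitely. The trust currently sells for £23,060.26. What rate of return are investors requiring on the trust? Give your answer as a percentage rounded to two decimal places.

12.27%

P = D₁/(r − g) ⇒ r = D₁/P + g = £1,860.0000/£23,060.26 + 0.042 = 0.080658 + 0.042 = 0.122658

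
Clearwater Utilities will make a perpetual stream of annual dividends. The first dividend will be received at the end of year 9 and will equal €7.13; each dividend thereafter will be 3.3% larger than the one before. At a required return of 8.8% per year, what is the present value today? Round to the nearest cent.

€66.02

Value at end of year 8: C₁ / (r − g) = €7.13 / (0.088 − 0.033) = €129.6364
Discount to today: PV = €129.6364 / (1 + 0.088)^8 = €129.6364 / 1.963501 = €66.02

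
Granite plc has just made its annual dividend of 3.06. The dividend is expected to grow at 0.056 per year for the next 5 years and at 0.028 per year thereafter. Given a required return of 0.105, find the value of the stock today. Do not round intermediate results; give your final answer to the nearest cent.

D_1 = 3.23136
D_2 = 3.41232
D_3 = 3.60341
D_4 = 3.80520
D_5 = 4.01829
Terminal value at year 5: TV = D_5×(1+g_2)/(r−g_2) = 4.13080/0.077 = 53.64675
P_0 = D_1/(1+r)^1 + D_2/(1+r)^2 + D_3/(1+r)^3 + D_4/(1+r)^4 + D_5/(1+r)^5 + TV/(1+r)^5
    = 2.92431 + 2.79463 + 2.67071 + 2.55228 + 2.43910 + 32.56357 = 45.94460

45.94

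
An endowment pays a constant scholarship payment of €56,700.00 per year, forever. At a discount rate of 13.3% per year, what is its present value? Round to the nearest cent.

Level perpetuity: PV = C / r = €56,700.00 / 0.133 = €426,315.79

€426315.79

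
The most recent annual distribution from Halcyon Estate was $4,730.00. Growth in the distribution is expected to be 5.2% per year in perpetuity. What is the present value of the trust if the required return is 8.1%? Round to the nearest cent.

D₁ = D₀ × (1 + g) = $4,730.00 × 1.052 = $4,975.9600
Growing perpetuity: P = D₁ / (r − g) = $4,975.9600 / (0.081 − 0.052) = $171,584.83

$171584.83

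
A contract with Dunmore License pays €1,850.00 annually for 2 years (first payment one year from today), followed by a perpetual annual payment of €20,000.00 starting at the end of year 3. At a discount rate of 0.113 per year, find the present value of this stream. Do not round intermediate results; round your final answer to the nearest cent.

€146032.23

PV of 2-year annuity: €1,850.00 × [1 − (1+0.113)^−2] / 0.113 = 3155.59237
Perpetuity value at year 2: €20,000.00 / 0.113 = 176991.15044
PV of perpetuity: 176991.15044 / (1+0.113)^2 = 142876.63837
Total PV = 3155.59237 + 142876.63837 = 146032.23074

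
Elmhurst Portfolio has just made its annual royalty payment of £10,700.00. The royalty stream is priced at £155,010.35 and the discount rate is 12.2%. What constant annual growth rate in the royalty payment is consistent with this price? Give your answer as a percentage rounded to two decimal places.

P = D₀(1+g)/(r−g) ⇒ P(r−g) = D₀(1+g) ⇒ g(P+D₀) = P·r − D₀
g = (P·r − D₀)/(P + D₀) = (£155,010.35×0.122 − £10,700.00) / (£155,010.35 + £10,700.00) = 0.049552

4.96%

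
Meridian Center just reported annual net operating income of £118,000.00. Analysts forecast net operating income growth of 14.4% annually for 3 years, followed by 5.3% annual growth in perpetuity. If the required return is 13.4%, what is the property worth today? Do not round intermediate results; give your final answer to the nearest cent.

£1935221.10

D_1 = 134992.00000
D_2 = 154430.84800
D_3 = 176668.89011
Terminal value at year 3: TV = D_3×(1+g_2)/(r−g_2) = 186032.34129/0.081 = 2296695.57146
P_0 = D_1/(1+r)^1 + D_2/(1+r)^2 + D_3/(1+r)^3 + TV/(1+r)^3
    = 119040.56437 + 120090.30480 + 121149.30220 + 1574940.92856 = 1935221.09994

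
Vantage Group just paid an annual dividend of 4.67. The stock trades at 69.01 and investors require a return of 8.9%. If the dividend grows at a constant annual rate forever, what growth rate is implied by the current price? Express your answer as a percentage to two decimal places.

2.00%

P = D₀(1+g)/(r−g) ⇒ P(r−g) = D₀(1+g) ⇒ g(P+D₀) = P·r − D₀
g = (P·r − D₀)/(P + D₀) = (69.01×0.089 − 4.67) / (69.01 + 4.67) = 0.019977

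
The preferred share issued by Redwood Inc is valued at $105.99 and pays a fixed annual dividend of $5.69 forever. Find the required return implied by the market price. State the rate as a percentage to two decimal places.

P = C/r ⇒ r = C/P = $5.69/$105.99 = 0.053684

5.37%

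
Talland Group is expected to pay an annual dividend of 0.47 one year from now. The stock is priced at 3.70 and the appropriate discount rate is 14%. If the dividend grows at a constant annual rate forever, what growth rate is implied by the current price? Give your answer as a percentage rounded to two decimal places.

P = D₁/(r−g) ⇒ g = r − D₁/P = 0.14 − 0.47/3.70 = 0.012973

1.30%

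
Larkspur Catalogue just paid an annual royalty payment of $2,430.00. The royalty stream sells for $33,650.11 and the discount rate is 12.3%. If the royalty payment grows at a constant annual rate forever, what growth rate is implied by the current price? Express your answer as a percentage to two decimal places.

4.74%

P = D₀(1+g)/(r−g) ⇒ P(r−g) = D₀(1+g) ⇒ g(P+D₀) = P·r − D₀
g = (P·r − D₀)/(P + D₀) = ($33,650.11×0.123 − $2,430.00) / ($33,650.11 + $2,430.00) = 0.047366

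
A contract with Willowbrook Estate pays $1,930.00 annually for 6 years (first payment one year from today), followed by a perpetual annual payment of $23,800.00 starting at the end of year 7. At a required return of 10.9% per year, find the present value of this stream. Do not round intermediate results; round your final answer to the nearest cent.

PV of 6-year annuity: $1,930.00 × [1 − (1+0.109)^−6] / 0.109 = 8188.51333
Perpetuity value at year 6: $23,800.00 / 0.109 = 218348.62385
PV of perpetuity: 218348.62385 / (1+0.109)^6 = 117371.10200
Total PV = 8188.51333 + 117371.10200 = 125559.61533

$125559.62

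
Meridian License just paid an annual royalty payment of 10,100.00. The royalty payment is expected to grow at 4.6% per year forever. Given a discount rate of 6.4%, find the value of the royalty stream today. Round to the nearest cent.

586922.22

D₁ = D₀ × (1 + g) = 10,100.00 × 1.046 = 10,564.6000
Growing perpetuity: P = D₁ / (r − g) = 10,564.6000 / (0.064 − 0.046) = 586,922.22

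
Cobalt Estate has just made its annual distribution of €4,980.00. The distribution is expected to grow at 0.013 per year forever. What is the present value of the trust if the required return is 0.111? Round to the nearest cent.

€51476.94

D₁ = D₀ × (1 + g) = €4,980.00 × 1.013 = €5,044.7400
Growing perpetuity: P = D₁ / (r − g) = €5,044.7400 / (0.111 − 0.013) = €51,476.94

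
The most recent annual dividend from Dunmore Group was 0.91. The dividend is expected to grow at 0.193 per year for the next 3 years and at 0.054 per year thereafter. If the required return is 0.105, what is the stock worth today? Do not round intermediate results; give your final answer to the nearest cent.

26.86

D_1 = 1.08563
D_2 = 1.29516
D_3 = 1.54512
Terminal value at year 3: TV = D_3×(1+g_2)/(r−g_2) = 1.62856/0.051 = 31.93252
P_0 = D_1/(1+r)^1 + D_2/(1+r)^2 + D_3/(1+r)^3 + TV/(1+r)^3
    = 0.98247 + 1.06071 + 1.14519 + 23.66717 = 26.85554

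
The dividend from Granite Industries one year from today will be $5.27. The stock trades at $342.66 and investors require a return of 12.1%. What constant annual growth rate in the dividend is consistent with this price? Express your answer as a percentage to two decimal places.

10.56%

P = D₁/(r−g) ⇒ g = r − D₁/P = 0.121 − $5.27/$342.66 = 0.105620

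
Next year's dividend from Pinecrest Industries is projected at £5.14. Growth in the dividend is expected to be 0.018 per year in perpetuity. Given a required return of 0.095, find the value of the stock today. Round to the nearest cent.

Growing perpetuity: P = D₁ / (r − g) = £5.1400 / (0.095 − 0.018) = £66.75

£66.75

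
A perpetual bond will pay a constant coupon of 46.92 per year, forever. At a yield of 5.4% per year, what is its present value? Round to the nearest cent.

868.89

Level perpetuity: PV = C / r = 46.92 / 0.054 = 868.89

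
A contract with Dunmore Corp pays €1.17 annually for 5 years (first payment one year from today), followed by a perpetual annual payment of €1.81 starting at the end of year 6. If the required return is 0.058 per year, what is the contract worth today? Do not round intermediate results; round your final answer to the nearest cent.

PV of 5-year annuity: €1.17 × [1 − (1+0.058)^−5] / 0.058 = 4.95540
Perpetuity value at year 5: €1.81 / 0.058 = 31.20690
PV of perpetuity: 31.20690 / (1+0.058)^5 = 23.54086
Total PV = 4.95540 + 23.54086 = 28.49625

€28.50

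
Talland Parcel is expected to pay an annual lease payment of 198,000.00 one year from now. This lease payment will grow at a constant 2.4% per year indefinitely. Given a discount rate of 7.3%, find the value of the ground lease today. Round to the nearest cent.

4040816.33

Growing perpetuity: P = D₁ / (r − g) = 198,000.0000 / (0.073 − 0.024) = 4,040,816.33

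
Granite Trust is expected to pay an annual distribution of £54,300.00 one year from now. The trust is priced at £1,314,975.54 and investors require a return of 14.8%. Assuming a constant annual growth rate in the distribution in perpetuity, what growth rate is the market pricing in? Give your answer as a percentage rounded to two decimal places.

10.67%

P = D₁/(r−g) ⇒ g = r − D₁/P = 0.148 − £54,300.00/£1,314,975.54 = 0.106706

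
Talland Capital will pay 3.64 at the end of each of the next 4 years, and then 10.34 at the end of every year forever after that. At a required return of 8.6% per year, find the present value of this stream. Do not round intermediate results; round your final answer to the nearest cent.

PV of 4-year annuity: 3.64 × [1 − (1+0.086)^−4] / 0.086 = 11.89687
Perpetuity value at year 4: 10.34 / 0.086 = 120.23256
PV of perpetuity: 120.23256 / (1+0.086)^4 = 86.43762
Total PV = 11.89687 + 86.43762 = 98.33448

98.33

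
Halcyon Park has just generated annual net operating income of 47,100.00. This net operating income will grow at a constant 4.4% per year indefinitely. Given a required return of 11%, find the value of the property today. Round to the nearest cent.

745036.36

D₁ = D₀ × (1 + g) = 47,100.00 × 1.044 = 49,172.4000
Growing perpetuity: P = D₁ / (r − g) = 49,172.4000 / (0.11 − 0.044) = 745,036.36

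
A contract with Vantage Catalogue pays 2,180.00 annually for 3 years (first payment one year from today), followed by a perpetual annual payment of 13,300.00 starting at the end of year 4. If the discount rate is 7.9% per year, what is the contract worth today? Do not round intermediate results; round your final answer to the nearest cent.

139645.32

PV of 3-year annuity: 2,180.00 × [1 − (1+0.079)^−3] / 0.079 = 5628.22410
Perpetuity value at year 3: 13,300.00 / 0.079 = 168354.43038
PV of perpetuity: 168354.43038 / (1+0.079)^3 = 134017.09989
Total PV = 5628.22410 + 134017.09989 = 139645.32398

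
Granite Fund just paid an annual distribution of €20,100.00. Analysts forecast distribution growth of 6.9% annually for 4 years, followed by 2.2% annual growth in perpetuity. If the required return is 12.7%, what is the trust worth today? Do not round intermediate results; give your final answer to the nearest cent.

D_1 = 21486.90000
D_2 = 22969.49610
D_3 = 24554.39133
D_4 = 26248.64433
Terminal value at year 4: TV = D_4×(1+g_2)/(r−g_2) = 26826.11451/0.105 = 255486.80484
P_0 = D_1/(1+r)^1 + D_2/(1+r)^2 + D_3/(1+r)^3 + D_4/(1+r)^4 + TV/(1+r)^4
    = 19065.57232 + 18084.38048 + 17153.68477 + 16270.88644 + 158369.96137 = 228944.48539

€228944.49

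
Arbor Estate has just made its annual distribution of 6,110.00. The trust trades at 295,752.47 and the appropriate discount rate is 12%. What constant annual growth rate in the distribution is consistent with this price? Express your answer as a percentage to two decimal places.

9.73%

P = D₀(1+g)/(r−g) ⇒ P(r−g) = D₀(1+g) ⇒ g(P+D₀) = P·r − D₀
g = (P·r − D₀)/(P + D₀) = (295,752.47×0.12 − 6,110.00) / (295,752.47 + 6,110.00) = 0.097330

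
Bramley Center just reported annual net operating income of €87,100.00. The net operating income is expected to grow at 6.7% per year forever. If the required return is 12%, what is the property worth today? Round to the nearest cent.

€1753503.77

D₁ = D₀ × (1 + g) = €87,100.00 × 1.067 = €92,935.7000
Growing perpetuity: P = D₁ / (r − g) = €92,935.7000 / (0.12 − 0.067) = €1,753,503.77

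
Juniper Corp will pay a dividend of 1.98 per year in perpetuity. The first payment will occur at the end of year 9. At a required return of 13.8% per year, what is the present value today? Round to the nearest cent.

Value at end of year 8: C / r = 1.98 / 0.138 = 14.3478
Discount to today: PV = 14.3478 / (1 + 0.138)^8 = 14.3478 / 2.812795 = 5.10

5.10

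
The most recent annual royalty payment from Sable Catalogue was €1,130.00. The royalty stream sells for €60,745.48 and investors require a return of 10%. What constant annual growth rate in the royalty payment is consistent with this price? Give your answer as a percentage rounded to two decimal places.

P = D₀(1+g)/(r−g) ⇒ P(r−g) = D₀(1+g) ⇒ g(P+D₀) = P·r − D₀
g = (P·r − D₀)/(P + D₀) = (€60,745.48×0.1 − €1,130.00) / (€60,745.48 + €1,130.00) = 0.079911

7.99%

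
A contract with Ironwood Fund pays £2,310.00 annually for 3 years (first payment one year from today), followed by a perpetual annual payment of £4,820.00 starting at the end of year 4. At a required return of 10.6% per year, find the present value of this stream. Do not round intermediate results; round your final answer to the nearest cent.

PV of 3-year annuity: £2,310.00 × [1 − (1+0.106)^−3] / 0.106 = 5684.48574
Perpetuity value at year 3: £4,820.00 / 0.106 = 45471.69811
PV of perpetuity: 45471.69811 / (1+0.106)^3 = 33610.56337
Total PV = 5684.48574 + 33610.56337 = 39295.04911

£39295.05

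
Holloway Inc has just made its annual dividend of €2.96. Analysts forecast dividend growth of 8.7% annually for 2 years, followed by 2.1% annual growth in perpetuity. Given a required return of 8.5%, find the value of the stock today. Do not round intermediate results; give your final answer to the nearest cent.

€53.33

D_1 = 3.21752
D_2 = 3.49744
Terminal value at year 2: TV = D_2×(1+g_2)/(r−g_2) = 3.57089/0.064 = 55.79517
P_0 = D_1/(1+r)^1 + D_2/(1+r)^2 + TV/(1+r)^2
    = 2.96546 + 2.97092 + 47.39550 = 53.33188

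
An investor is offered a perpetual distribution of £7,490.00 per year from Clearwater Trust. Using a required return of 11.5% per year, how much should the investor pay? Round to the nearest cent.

Level perpetuity: PV = C / r = £7,490.00 / 0.115 = £65,130.43

£65130.43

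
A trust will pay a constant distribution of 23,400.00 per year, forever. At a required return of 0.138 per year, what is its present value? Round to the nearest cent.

Level perpetuity: PV = C / r = 23,400.00 / 0.138 = 169,565.22

169565.22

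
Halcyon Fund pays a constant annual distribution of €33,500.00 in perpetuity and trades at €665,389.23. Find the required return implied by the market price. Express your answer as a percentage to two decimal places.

5.03%

P = C/r ⇒ r = C/P = €33,500.00/€665,389.23 = 0.050346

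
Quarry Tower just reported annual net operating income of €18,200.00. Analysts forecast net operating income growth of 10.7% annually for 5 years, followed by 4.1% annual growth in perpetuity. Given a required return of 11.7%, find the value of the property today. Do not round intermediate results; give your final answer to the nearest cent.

D_1 = 20147.40000
D_2 = 22303.17180
D_3 = 24689.61118
D_4 = 27331.39958
D_5 = 30255.85933
Terminal value at year 5: TV = D_5×(1+g_2)/(r−g_2) = 31496.34957/0.076 = 414425.65219
P_0 = D_1/(1+r)^1 + D_2/(1+r)^2 + D_3/(1+r)^3 + D_4/(1+r)^4 + D_5/(1+r)^5 + TV/(1+r)^5
    = 18037.06356 + 17875.58582 + 17715.55372 + 17556.95431 + 17399.77478 + 238331.12556 = 326916.05776

€326916.06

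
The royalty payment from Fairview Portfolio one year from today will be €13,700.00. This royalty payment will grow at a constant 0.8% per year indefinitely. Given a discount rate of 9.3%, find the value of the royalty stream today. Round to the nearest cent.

Growing perpetuity: P = D₁ / (r − g) = €13,700.0000 / (0.093 − 0.008) = €161,176.47

€161176.47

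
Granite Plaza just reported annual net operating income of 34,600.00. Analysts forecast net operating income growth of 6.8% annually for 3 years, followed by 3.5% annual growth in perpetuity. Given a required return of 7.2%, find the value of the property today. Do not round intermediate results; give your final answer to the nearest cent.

1060098.23

D_1 = 36952.80000
D_2 = 39465.59040
D_3 = 42149.25055
Terminal value at year 3: TV = D_3×(1+g_2)/(r−g_2) = 43624.47432/0.037 = 1179039.84639
P_0 = D_1/(1+r)^1 + D_2/(1+r)^2 + D_3/(1+r)^3 + TV/(1+r)^3
    = 34470.89552 + 34342.27278 + 34214.12997 + 957070.93292 = 1060098.23119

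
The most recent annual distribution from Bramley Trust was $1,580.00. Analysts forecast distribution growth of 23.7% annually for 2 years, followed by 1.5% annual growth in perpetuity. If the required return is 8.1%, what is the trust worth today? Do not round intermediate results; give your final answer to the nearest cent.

D_1 = 1954.46000
D_2 = 2417.66702
Terminal value at year 2: TV = D_2×(1+g_2)/(r−g_2) = 2453.93203/0.066 = 37180.78826
P_0 = D_1/(1+r)^1 + D_2/(1+r)^2 + TV/(1+r)^2
    = 1808.01110 + 2068.92667 + 31817.58442 = 35694.52219

$35694.52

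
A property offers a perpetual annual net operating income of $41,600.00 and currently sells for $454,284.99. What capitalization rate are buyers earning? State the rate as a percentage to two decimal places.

9.16%

P = C/r ⇒ r = C/P = $41,600.00/$454,284.99 = 0.091572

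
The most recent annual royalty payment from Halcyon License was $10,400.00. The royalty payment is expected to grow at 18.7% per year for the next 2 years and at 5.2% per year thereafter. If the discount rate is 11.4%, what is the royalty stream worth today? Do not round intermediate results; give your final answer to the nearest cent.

$223238.77

D_1 = 12344.80000
D_2 = 14653.27760
Terminal value at year 2: TV = D_2×(1+g_2)/(r−g_2) = 15415.24804/0.062 = 248633.03283
P_0 = D_1/(1+r)^1 + D_2/(1+r)^2 + TV/(1+r)^2
    = 11081.50808 + 11807.67513 + 200349.58439 = 223238.76759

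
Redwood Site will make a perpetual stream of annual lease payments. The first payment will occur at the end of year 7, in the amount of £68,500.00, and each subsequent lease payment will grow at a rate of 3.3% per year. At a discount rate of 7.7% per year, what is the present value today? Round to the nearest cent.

£997570.68

Value at end of year 6: C₁ / (r − g) = £68,500.00 / (0.077 − 0.033) = £1,556,818.1818
Discount to today: PV = £1,556,818.1818 / (1 + 0.077)^6 = £1,556,818.1818 / 1.560609 = £997,570.68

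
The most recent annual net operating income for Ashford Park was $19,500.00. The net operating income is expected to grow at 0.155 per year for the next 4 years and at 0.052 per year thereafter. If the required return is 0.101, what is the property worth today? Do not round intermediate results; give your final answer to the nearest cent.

$595073.88

D_1 = 22522.50000
D_2 = 26013.48750
D_3 = 30045.57806
D_4 = 34702.64266
Terminal value at year 4: TV = D_4×(1+g_2)/(r−g_2) = 36507.18008/0.049 = 745044.49144
P_0 = D_1/(1+r)^1 + D_2/(1+r)^2 + D_3/(1+r)^3 + D_4/(1+r)^4 + TV/(1+r)^4
    = 20456.40327 + 21459.71460 + 22512.23466 + 23616.37696 + 507029.15440 = 595073.88390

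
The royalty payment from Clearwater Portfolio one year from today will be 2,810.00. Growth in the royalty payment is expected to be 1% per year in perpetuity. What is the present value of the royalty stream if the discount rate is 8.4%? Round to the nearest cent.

Growing perpetuity: P = D₁ / (r − g) = 2,810.0000 / (0.084 − 0.01) = 37,972.97

37972.97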